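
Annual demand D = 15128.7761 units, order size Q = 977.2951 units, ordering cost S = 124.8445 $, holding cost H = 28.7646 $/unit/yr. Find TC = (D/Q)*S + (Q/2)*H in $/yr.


Ordering cost = D*S/Q = 1932.6245
Holding cost = Q*H/2 = 14055.7513
TC = 1932.6245 + 14055.7513 = 15988.3759

15988.3759 $/yr


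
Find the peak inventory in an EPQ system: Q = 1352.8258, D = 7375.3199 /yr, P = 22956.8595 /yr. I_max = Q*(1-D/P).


D/P = 0.3213
1 - D/P = 0.6787
I_max = 1352.8258 * 0.6787 = 918.2052

918.2052 units


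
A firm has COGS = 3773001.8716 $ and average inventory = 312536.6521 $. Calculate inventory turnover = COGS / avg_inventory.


Turnover = 3773001.8716 / 312536.6521 = 12.0722

12.0722


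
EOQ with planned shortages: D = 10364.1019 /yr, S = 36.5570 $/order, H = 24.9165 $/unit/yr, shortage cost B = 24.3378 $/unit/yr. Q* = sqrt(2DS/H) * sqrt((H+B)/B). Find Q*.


sqrt(2DS/H) = 174.3904
sqrt((H+B)/B) = 1.4226
Q* = 174.3904 * 1.4226 = 248.0870

248.0870 units


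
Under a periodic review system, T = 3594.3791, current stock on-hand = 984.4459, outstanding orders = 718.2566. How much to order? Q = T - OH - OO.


Inventory position = OH + OO = 984.4459 + 718.2566 = 1702.7025
Q = 3594.3791 - 1702.7025 = 1891.6766

1891.6766 units


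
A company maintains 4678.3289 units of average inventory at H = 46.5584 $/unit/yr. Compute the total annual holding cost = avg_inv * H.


Cost = 4678.3289 * 46.5584 = 217815.5083

217815.5083 $/yr


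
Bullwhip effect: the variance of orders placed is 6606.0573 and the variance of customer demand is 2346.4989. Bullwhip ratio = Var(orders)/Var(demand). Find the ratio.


BW = 6606.0573 / 2346.4989 = 2.8153

2.8153


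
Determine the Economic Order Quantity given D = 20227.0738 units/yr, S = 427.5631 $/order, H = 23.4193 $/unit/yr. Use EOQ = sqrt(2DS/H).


2*D*S = 2 * 20227.0738 * 427.5631 = 17296700.7557
2*D*S/H = 738566.0868
EOQ = sqrt(738566.0868) = 859.3987

859.3987 units


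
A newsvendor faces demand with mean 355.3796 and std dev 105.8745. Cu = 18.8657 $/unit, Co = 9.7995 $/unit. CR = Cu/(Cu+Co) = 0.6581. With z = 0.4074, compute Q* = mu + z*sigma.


CR = Cu/(Cu+Co) = 18.8657/(18.8657+9.7995) = 0.6581
z = 0.4074
Q* = 355.3796 + 0.4074 * 105.8745 = 398.5129

398.5129 units


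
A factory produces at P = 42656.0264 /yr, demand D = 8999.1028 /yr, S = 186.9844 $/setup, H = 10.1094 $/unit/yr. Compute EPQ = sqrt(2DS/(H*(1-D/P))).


1 - D/P = 1 - 0.2110 = 0.7890
H*(1-D/P) = 7.9766
2DS = 3365383.6752
EPQ = sqrt(421905.4959) = 649.5425

649.5425 units


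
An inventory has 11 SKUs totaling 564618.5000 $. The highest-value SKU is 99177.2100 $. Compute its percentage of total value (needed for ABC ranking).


Top item = 99177.2100
Total = 564618.5000
Percentage = 99177.2100 / 564618.5000 * 100 = 17.5653

17.5653%


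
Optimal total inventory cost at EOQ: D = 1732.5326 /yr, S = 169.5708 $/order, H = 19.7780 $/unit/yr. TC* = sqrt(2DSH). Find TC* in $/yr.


2*D*S*H = 11621036.1594
TC* = sqrt(11621036.1594) = 3408.9641

3408.9641 $/yr


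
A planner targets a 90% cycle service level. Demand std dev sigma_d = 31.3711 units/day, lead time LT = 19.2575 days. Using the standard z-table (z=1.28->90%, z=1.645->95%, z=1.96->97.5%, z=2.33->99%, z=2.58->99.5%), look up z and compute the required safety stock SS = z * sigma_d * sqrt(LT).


From the table, SL = 90% corresponds to z = 1.28
sqrt(LT) = sqrt(19.2575) = 4.3883
SS = 1.28 * 31.3711 * 4.3883 = 176.2137

176.2137 units


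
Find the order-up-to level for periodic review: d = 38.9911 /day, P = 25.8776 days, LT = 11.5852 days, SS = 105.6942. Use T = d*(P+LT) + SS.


P + LT = 37.4628
d*(P+LT) = 38.9911 * 37.4628 = 1460.7158
T = 1460.7158 + 105.6942 = 1566.4100

1566.4100 units


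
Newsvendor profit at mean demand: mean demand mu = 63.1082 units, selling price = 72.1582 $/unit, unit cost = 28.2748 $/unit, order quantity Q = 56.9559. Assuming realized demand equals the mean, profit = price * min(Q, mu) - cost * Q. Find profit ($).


Sales at mu = min(56.9559, 63.1082) = 56.9559
Revenue = 72.1582 * 56.9559 = 4109.8352
Total cost = 28.2748 * 56.9559 = 1610.4167
Profit = 4109.8352 - 1610.4167 = 2499.4185

2499.4185 $


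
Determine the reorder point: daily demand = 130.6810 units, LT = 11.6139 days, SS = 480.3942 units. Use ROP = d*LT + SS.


d*LT = 130.6810 * 11.6139 = 1517.7161
ROP = 1517.7161 + 480.3942 = 1998.1103

1998.1103 units


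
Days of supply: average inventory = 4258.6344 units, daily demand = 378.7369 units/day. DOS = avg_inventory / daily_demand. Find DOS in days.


DOS = 4258.6344 / 378.7369 = 11.2443

11.2443 days


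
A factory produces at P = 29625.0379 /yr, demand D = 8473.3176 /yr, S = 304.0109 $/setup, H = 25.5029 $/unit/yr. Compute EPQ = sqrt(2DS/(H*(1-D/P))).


1 - D/P = 1 - 0.2860 = 0.7140
H*(1-D/P) = 18.2086
2DS = 5151961.8191
EPQ = sqrt(282941.2628) = 531.9222

531.9222 units


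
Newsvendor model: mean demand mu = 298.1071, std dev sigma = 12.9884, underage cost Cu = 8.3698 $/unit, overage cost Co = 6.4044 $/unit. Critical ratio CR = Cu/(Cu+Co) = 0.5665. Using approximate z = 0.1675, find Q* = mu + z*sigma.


CR = Cu/(Cu+Co) = 8.3698/(8.3698+6.4044) = 0.5665
z = 0.1675
Q* = 298.1071 + 0.1675 * 12.9884 = 300.2827

300.2827 units


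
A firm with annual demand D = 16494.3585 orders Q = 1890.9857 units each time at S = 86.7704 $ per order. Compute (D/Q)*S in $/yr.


Number of orders = D/Q = 8.7226
Cost = 8.7226 * 86.7704 = 756.8656

756.8656 $/yr


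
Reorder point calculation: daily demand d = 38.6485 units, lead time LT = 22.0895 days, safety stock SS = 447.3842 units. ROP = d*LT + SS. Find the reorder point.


d*LT = 38.6485 * 22.0895 = 853.7260
ROP = 853.7260 + 447.3842 = 1301.1102

1301.1102 units


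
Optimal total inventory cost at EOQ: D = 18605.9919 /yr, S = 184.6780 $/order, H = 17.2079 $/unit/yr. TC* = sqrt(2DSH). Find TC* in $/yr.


2*D*S*H = 118256728.2550
TC* = sqrt(118256728.2550) = 10874.5909

10874.5909 $/yr


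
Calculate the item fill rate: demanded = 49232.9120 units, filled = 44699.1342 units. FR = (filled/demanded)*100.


FR = 44699.1342 / 49232.9120 * 100 = 90.7912

90.7912%


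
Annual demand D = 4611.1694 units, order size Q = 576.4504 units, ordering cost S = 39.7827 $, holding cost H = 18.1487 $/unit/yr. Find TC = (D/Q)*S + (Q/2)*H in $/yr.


Ordering cost = D*S/Q = 318.2317
Holding cost = Q*H/2 = 5230.9127
TC = 318.2317 + 5230.9127 = 5549.1443

5549.1443 $/yr


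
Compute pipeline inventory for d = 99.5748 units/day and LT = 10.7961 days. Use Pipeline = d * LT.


Pipeline = 99.5748 * 10.7961 = 1075.0195

1075.0195 units


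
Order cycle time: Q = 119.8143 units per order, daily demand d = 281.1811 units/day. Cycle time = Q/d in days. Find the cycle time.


Cycle = 119.8143 / 281.1811 = 0.4261

0.4261 days


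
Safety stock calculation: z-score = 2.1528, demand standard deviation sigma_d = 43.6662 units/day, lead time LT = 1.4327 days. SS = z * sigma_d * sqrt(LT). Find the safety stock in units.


sqrt(LT) = sqrt(1.4327) = 1.1970
SS = 2.1528 * 43.6662 * 1.1970 = 112.5192

112.5192 units


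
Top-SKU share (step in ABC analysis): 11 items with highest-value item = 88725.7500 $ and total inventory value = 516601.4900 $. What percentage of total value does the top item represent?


Top item = 88725.7500
Total = 516601.4900
Percentage = 88725.7500 / 516601.4900 * 100 = 17.1749

17.1749%


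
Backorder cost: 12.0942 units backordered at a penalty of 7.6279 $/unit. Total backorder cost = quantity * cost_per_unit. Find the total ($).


Total = 12.0942 * 7.6279 = 92.2533

92.2533 $


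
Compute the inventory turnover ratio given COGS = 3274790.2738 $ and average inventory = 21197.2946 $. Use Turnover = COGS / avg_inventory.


Turnover = 3274790.2738 / 21197.2946 = 154.4910

154.4910


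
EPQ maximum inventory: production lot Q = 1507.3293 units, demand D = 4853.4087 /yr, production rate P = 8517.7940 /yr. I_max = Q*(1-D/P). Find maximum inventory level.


D/P = 0.5698
1 - D/P = 0.4302
I_max = 1507.3293 * 0.4302 = 648.4584

648.4584 units


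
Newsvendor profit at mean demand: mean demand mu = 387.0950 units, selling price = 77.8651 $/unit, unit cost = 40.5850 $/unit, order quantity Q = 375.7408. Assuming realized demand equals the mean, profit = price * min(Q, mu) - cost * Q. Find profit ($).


Sales at mu = min(375.7408, 387.0950) = 375.7408
Revenue = 77.8651 * 375.7408 = 29257.0950
Total cost = 40.5850 * 375.7408 = 15249.4404
Profit = 29257.0950 - 15249.4404 = 14007.6546

14007.6546 $


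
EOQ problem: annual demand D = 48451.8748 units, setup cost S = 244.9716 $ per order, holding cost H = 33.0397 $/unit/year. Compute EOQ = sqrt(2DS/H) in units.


2*D*S = 2 * 48451.8748 * 244.9716 = 23738666.5855
2*D*S/H = 718489.1687
EOQ = sqrt(718489.1687) = 847.6374

847.6374 units


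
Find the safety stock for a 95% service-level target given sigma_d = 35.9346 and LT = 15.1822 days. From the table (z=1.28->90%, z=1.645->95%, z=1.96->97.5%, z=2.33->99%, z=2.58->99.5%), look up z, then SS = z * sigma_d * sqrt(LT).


From the table, SL = 95% corresponds to z = 1.645
sqrt(LT) = sqrt(15.1822) = 3.8964
SS = 1.645 * 35.9346 * 3.8964 = 230.3276

230.3276 units


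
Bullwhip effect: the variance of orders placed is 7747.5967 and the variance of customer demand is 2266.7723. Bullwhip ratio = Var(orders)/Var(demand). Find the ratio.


BW = 7747.5967 / 2266.7723 = 3.4179

3.4179


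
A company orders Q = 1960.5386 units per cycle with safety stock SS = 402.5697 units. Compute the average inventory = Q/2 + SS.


Q/2 = 980.2693
Avg = 980.2693 + 402.5697 = 1382.8390

1382.8390 units


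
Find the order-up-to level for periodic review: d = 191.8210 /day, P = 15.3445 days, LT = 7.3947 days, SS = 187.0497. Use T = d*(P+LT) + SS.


P + LT = 22.7392
d*(P+LT) = 191.8210 * 22.7392 = 4361.8561
T = 4361.8561 + 187.0497 = 4548.9058

4548.9058 units


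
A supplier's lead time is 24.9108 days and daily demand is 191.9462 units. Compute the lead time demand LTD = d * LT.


LTD = 191.9462 * 24.9108 = 4781.5334

4781.5334 units


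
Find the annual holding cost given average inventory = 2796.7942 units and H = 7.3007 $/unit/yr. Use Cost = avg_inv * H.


Cost = 2796.7942 * 7.3007 = 20418.5554

20418.5554 $/yr


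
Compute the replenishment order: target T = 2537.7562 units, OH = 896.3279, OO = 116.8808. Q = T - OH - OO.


Inventory position = OH + OO = 896.3279 + 116.8808 = 1013.2087
Q = 2537.7562 - 1013.2087 = 1524.5475

1524.5475 units


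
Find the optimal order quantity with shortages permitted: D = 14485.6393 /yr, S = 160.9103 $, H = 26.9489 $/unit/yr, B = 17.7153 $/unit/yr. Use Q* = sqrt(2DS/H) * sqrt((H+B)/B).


sqrt(2DS/H) = 415.9156
sqrt((H+B)/B) = 1.5878
Q* = 415.9156 * 1.5878 = 660.4056

660.4056 units


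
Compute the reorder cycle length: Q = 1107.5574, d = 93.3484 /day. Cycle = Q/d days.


Cycle = 1107.5574 / 93.3484 = 11.8648

11.8648 days


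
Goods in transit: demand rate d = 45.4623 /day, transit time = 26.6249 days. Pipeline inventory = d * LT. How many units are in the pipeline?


Pipeline = 45.4623 * 26.6249 = 1210.4292

1210.4292 units


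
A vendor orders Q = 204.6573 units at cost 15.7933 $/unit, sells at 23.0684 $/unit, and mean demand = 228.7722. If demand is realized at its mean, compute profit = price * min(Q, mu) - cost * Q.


Sales at mu = min(204.6573, 228.7722) = 204.6573
Revenue = 23.0684 * 204.6573 = 4721.1165
Total cost = 15.7933 * 204.6573 = 3232.2141
Profit = 4721.1165 - 3232.2141 = 1488.9023

1488.9023 $


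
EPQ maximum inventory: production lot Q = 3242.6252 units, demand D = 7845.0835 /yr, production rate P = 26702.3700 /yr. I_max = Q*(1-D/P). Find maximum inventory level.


D/P = 0.2938
1 - D/P = 0.7062
I_max = 3242.6252 * 0.7062 = 2289.9508

2289.9508 units


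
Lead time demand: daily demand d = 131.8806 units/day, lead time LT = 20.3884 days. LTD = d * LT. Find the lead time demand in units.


LTD = 131.8806 * 20.3884 = 2688.8344

2688.8344 units


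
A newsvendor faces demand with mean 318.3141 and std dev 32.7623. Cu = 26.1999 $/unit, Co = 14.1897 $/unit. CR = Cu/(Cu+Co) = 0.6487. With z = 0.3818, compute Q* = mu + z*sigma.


CR = Cu/(Cu+Co) = 26.1999/(26.1999+14.1897) = 0.6487
z = 0.3818
Q* = 318.3141 + 0.3818 * 32.7623 = 330.8227

330.8227 units


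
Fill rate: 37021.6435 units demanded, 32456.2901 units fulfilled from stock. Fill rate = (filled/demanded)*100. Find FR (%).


FR = 32456.2901 / 37021.6435 * 100 = 87.6684

87.6684%


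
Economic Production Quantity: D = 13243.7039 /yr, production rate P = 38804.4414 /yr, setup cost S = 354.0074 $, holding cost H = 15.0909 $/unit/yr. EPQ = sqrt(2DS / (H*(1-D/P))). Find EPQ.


1 - D/P = 1 - 0.3413 = 0.6587
H*(1-D/P) = 9.9405
2DS = 9376738.3680
EPQ = sqrt(943288.8759) = 971.2306

971.2306 units


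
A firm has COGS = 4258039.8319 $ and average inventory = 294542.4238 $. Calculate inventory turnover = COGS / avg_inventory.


Turnover = 4258039.8319 / 294542.4238 = 14.4565

14.4565


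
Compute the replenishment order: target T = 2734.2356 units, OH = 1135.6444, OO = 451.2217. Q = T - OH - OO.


Inventory position = OH + OO = 1135.6444 + 451.2217 = 1586.8661
Q = 2734.2356 - 1586.8661 = 1147.3695

1147.3695 units


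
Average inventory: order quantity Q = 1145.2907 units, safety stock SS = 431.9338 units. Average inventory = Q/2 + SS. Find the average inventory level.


Q/2 = 572.6454
Avg = 572.6454 + 431.9338 = 1004.5792

1004.5792 units


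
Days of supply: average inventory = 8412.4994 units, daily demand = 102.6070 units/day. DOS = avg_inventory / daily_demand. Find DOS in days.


DOS = 8412.4994 / 102.6070 = 81.9876

81.9876 days


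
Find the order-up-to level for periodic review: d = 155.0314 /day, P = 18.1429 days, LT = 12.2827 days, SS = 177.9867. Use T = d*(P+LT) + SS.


P + LT = 30.4256
d*(P+LT) = 155.0314 * 30.4256 = 4716.9234
T = 4716.9234 + 177.9867 = 4894.9101

4894.9101 units


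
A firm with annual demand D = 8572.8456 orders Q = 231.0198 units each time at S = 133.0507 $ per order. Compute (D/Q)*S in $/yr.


Number of orders = D/Q = 37.1087
Cost = 37.1087 * 133.0507 = 4937.3392

4937.3392 $/yr


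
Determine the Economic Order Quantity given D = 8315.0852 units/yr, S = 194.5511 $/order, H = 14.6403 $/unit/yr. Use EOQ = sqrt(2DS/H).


2*D*S = 2 * 8315.0852 * 194.5511 = 3235417.9445
2*D*S/H = 220993.9649
EOQ = sqrt(220993.9649) = 470.1000

470.1000 units


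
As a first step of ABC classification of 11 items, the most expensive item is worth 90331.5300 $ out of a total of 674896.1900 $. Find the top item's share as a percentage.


Top item = 90331.5300
Total = 674896.1900
Percentage = 90331.5300 / 674896.1900 * 100 = 13.3845

13.3845%


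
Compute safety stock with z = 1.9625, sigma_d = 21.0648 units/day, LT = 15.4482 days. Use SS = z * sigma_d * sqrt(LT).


sqrt(LT) = sqrt(15.4482) = 3.9304
SS = 1.9625 * 21.0648 * 3.9304 = 162.4823

162.4823 units


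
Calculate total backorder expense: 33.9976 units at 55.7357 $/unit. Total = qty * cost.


Total = 33.9976 * 55.7357 = 1894.8800

1894.8800 $


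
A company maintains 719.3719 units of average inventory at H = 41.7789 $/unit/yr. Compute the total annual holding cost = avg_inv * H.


Cost = 719.3719 * 41.7789 = 30054.5667

30054.5667 $/yr


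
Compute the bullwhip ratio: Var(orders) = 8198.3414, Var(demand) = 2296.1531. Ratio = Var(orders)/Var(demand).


BW = 8198.3414 / 2296.1531 = 3.5705

3.5705


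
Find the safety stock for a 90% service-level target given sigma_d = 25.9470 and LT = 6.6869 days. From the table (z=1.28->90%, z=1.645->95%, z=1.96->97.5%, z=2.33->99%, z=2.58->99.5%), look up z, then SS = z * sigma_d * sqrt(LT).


From the table, SL = 90% corresponds to z = 1.28
sqrt(LT) = sqrt(6.6869) = 2.5859
SS = 1.28 * 25.9470 * 2.5859 = 85.8835

85.8835 units


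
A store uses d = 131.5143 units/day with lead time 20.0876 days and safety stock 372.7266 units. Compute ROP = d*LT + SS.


d*LT = 131.5143 * 20.0876 = 2641.8067
ROP = 2641.8067 + 372.7266 = 3014.5333

3014.5333 units


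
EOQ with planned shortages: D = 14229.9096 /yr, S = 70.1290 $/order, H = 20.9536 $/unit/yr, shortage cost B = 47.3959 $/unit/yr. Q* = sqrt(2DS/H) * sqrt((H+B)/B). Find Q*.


sqrt(2DS/H) = 308.6282
sqrt((H+B)/B) = 1.2009
Q* = 308.6282 * 1.2009 = 370.6234

370.6234 units


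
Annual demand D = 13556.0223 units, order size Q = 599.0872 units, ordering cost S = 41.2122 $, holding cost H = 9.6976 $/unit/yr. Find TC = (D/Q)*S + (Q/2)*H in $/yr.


Ordering cost = D*S/Q = 932.5412
Holding cost = Q*H/2 = 2904.8540
TC = 932.5412 + 2904.8540 = 3837.3952

3837.3952 $/yr


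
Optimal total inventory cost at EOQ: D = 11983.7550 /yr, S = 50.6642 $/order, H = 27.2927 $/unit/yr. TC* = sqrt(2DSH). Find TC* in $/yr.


2*D*S*H = 33141381.5084
TC* = sqrt(33141381.5084) = 5756.8552

5756.8552 $/yr


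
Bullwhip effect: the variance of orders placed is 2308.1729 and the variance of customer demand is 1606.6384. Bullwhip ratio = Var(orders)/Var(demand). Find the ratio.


BW = 2308.1729 / 1606.6384 = 1.4366

1.4366


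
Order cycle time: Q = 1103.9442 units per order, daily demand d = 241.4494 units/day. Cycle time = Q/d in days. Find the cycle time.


Cycle = 1103.9442 / 241.4494 = 4.5722

4.5722 days


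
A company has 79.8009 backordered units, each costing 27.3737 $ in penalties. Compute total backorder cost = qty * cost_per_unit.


Total = 79.8009 * 27.3737 = 2184.4459

2184.4459 $


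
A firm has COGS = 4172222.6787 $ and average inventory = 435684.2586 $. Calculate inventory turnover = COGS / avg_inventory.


Turnover = 4172222.6787 / 435684.2586 = 9.5763

9.5763


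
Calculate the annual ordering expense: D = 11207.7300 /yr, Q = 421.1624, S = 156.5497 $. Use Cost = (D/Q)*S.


Number of orders = D/Q = 26.6114
Cost = 26.6114 * 156.5497 = 4166.0100

4166.0100 $/yr


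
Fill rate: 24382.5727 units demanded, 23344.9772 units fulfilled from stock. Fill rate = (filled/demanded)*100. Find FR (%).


FR = 23344.9772 / 24382.5727 * 100 = 95.7445

95.7445%


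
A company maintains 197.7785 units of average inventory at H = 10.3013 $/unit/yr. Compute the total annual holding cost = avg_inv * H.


Cost = 197.7785 * 10.3013 = 2037.3757

2037.3757 $/yr


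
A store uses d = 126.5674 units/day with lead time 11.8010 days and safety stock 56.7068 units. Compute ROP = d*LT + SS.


d*LT = 126.5674 * 11.8010 = 1493.6219
ROP = 1493.6219 + 56.7068 = 1550.3287

1550.3287 units


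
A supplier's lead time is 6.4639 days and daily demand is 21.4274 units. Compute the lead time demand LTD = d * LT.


LTD = 21.4274 * 6.4639 = 138.5046

138.5046 units


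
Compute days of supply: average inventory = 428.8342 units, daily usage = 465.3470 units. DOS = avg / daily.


DOS = 428.8342 / 465.3470 = 0.9215

0.9215 days


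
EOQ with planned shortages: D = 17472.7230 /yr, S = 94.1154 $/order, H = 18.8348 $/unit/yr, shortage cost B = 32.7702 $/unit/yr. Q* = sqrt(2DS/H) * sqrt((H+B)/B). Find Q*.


sqrt(2DS/H) = 417.8738
sqrt((H+B)/B) = 1.2549
Q* = 417.8738 * 1.2549 = 524.3865

524.3865 units


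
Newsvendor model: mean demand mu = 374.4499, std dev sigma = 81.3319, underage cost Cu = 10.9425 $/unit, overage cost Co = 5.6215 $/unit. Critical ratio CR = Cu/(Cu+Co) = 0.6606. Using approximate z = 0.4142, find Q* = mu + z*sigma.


CR = Cu/(Cu+Co) = 10.9425/(10.9425+5.6215) = 0.6606
z = 0.4142
Q* = 374.4499 + 0.4142 * 81.3319 = 408.1376

408.1376 units


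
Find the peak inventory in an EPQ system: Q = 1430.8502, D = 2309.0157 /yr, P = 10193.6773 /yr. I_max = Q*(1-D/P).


D/P = 0.2265
1 - D/P = 0.7735
I_max = 1430.8502 * 0.7735 = 1106.7419

1106.7419 units


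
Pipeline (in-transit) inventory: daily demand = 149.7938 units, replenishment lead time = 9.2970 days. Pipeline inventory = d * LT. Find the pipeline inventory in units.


Pipeline = 149.7938 * 9.2970 = 1392.6330

1392.6330 units


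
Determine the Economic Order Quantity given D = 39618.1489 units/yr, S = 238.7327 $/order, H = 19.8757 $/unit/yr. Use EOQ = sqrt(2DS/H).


2*D*S = 2 * 39618.1489 * 238.7327 = 18916295.3118
2*D*S/H = 951729.7661
EOQ = sqrt(951729.7661) = 975.5664

975.5664 units


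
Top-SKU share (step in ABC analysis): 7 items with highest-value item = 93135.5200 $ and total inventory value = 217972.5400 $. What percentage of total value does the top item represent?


Top item = 93135.5200
Total = 217972.5400
Percentage = 93135.5200 / 217972.5400 * 100 = 42.7281

42.7281%


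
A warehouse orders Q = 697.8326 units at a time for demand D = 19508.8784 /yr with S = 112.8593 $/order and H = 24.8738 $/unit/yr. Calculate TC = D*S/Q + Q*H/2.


Ordering cost = D*S/Q = 3155.1383
Holding cost = Q*H/2 = 8678.8743
TC = 3155.1383 + 8678.8743 = 11834.0126

11834.0126 $/yr


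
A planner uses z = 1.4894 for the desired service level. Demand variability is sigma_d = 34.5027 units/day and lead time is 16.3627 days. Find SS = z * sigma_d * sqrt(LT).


sqrt(LT) = sqrt(16.3627) = 4.0451
SS = 1.4894 * 34.5027 * 4.0451 = 207.8700

207.8700 units


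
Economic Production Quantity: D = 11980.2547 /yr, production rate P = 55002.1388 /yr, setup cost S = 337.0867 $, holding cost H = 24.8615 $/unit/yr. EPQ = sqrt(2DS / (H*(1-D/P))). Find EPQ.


1 - D/P = 1 - 0.2178 = 0.7822
H*(1-D/P) = 19.4463
2DS = 8076769.0440
EPQ = sqrt(415336.8724) = 644.4663

644.4663 units


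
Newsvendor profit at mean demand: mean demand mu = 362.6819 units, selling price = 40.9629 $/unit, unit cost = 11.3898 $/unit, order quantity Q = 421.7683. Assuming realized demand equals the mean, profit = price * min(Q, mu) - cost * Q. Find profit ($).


Sales at mu = min(421.7683, 362.6819) = 362.6819
Revenue = 40.9629 * 362.6819 = 14856.5024
Total cost = 11.3898 * 421.7683 = 4803.8566
Profit = 14856.5024 - 4803.8566 = 10052.6458

10052.6458 $


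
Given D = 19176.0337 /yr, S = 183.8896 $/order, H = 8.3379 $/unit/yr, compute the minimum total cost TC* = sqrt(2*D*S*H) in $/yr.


2*D*S*H = 58803426.0729
TC* = sqrt(58803426.0729) = 7668.3392

7668.3392 $/yr


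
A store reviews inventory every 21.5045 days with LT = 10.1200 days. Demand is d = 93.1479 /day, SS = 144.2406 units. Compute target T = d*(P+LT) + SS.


P + LT = 31.6245
d*(P+LT) = 93.1479 * 31.6245 = 2945.7558
T = 2945.7558 + 144.2406 = 3089.9964

3089.9964 units


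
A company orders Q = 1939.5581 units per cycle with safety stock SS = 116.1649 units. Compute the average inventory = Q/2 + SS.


Q/2 = 969.7790
Avg = 969.7790 + 116.1649 = 1085.9440

1085.9440 units


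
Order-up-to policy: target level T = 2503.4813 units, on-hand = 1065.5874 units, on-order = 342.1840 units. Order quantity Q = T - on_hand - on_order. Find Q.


Inventory position = OH + OO = 1065.5874 + 342.1840 = 1407.7714
Q = 2503.4813 - 1407.7714 = 1095.7099

1095.7099 units


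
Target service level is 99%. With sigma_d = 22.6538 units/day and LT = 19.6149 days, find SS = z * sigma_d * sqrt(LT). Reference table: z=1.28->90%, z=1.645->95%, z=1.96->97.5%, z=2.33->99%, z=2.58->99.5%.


From the table, SL = 99% corresponds to z = 2.33
sqrt(LT) = sqrt(19.6149) = 4.4289
SS = 2.33 * 22.6538 * 4.4289 = 233.7707

233.7707 units


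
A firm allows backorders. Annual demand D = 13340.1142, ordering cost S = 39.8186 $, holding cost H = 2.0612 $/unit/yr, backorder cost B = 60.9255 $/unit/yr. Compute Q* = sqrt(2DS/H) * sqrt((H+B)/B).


sqrt(2DS/H) = 717.9227
sqrt((H+B)/B) = 1.0168
Q* = 717.9227 * 1.0168 = 729.9659

729.9659 units


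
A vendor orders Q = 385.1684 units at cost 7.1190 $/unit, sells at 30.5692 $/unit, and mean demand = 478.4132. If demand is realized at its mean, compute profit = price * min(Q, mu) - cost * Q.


Sales at mu = min(385.1684, 478.4132) = 385.1684
Revenue = 30.5692 * 385.1684 = 11774.2899
Total cost = 7.1190 * 385.1684 = 2742.0138
Profit = 11774.2899 - 2742.0138 = 9032.2760

9032.2760 $


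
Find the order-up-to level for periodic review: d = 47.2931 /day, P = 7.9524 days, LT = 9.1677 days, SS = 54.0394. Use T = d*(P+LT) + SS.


P + LT = 17.1201
d*(P+LT) = 47.2931 * 17.1201 = 809.6626
T = 809.6626 + 54.0394 = 863.7020

863.7020 units


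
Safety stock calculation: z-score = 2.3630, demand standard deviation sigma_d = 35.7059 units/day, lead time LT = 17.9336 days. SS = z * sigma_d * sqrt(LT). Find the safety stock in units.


sqrt(LT) = sqrt(17.9336) = 4.2348
SS = 2.3630 * 35.7059 * 4.2348 = 357.3036

357.3036 units


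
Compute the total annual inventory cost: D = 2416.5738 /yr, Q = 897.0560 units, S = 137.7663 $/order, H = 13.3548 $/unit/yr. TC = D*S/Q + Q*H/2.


Ordering cost = D*S/Q = 371.1278
Holding cost = Q*H/2 = 5990.0017
TC = 371.1278 + 5990.0017 = 6361.1295

6361.1295 $/yr


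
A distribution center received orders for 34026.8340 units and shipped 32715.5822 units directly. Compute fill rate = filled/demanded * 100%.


FR = 32715.5822 / 34026.8340 * 100 = 96.1464

96.1464%


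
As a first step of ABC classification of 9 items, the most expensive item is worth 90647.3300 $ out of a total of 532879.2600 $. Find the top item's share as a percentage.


Top item = 90647.3300
Total = 532879.2600
Percentage = 90647.3300 / 532879.2600 * 100 = 17.0109

17.0109%


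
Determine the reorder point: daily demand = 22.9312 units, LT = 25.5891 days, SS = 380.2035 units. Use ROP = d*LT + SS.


d*LT = 22.9312 * 25.5891 = 586.7888
ROP = 586.7888 + 380.2035 = 966.9923

966.9923 units


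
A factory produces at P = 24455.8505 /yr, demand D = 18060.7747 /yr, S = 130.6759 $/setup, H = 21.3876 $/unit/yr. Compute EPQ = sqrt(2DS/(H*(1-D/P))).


1 - D/P = 1 - 0.7385 = 0.2615
H*(1-D/P) = 5.5927
2DS = 4720215.9772
EPQ = sqrt(843989.2049) = 918.6889

918.6889 units


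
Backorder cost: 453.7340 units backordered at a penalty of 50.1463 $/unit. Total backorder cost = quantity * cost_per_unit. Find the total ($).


Total = 453.7340 * 50.1463 = 22753.0813

22753.0813 $


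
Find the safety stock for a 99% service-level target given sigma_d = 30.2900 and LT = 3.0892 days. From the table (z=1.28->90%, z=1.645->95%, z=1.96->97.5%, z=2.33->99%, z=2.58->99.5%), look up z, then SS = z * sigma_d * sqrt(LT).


From the table, SL = 99% corresponds to z = 2.33
sqrt(LT) = sqrt(3.0892) = 1.7576
SS = 2.33 * 30.2900 * 1.7576 = 124.0447

124.0447 units


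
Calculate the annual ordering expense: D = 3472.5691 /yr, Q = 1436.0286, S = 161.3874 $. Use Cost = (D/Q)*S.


Number of orders = D/Q = 2.4182
Cost = 2.4182 * 161.3874 = 390.2630

390.2630 $/yr


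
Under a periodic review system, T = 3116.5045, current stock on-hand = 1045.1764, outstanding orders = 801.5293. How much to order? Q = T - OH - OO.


Inventory position = OH + OO = 1045.1764 + 801.5293 = 1846.7057
Q = 3116.5045 - 1846.7057 = 1269.7988

1269.7988 units


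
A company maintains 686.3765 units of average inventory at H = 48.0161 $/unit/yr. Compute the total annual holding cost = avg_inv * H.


Cost = 686.3765 * 48.0161 = 32957.1227

32957.1227 $/yr


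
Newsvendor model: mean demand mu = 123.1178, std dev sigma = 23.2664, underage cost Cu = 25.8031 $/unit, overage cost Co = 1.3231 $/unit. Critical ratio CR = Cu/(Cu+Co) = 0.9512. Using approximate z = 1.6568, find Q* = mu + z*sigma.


CR = Cu/(Cu+Co) = 25.8031/(25.8031+1.3231) = 0.9512
z = 1.6568
Q* = 123.1178 + 1.6568 * 23.2664 = 161.6656

161.6656 units


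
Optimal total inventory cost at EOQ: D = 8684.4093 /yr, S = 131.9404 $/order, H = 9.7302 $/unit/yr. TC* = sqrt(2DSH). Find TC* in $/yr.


2*D*S*H = 22298201.8700
TC* = sqrt(22298201.8700) = 4722.0972

4722.0972 $/yr


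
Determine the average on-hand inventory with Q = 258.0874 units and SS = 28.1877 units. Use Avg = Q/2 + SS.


Q/2 = 129.0437
Avg = 129.0437 + 28.1877 = 157.2314

157.2314 units


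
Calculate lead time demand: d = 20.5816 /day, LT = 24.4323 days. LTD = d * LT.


LTD = 20.5816 * 24.4323 = 502.8558

502.8558 units


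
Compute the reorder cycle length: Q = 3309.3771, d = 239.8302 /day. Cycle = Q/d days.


Cycle = 3309.3771 / 239.8302 = 13.7988

13.7988 days


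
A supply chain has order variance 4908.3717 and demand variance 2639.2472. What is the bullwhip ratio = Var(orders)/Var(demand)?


BW = 4908.3717 / 2639.2472 = 1.8598

1.8598


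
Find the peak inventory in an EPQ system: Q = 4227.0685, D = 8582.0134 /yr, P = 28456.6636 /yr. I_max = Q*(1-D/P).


D/P = 0.3016
1 - D/P = 0.6984
I_max = 4227.0685 * 0.6984 = 2952.2613

2952.2613 units


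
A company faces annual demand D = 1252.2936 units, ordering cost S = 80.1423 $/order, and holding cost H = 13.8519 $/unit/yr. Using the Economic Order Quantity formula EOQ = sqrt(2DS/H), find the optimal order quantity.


2*D*S = 2 * 1252.2936 * 80.1423 = 200723.3788
2*D*S/H = 14490.6748
EOQ = sqrt(14490.6748) = 120.3772

120.3772 units


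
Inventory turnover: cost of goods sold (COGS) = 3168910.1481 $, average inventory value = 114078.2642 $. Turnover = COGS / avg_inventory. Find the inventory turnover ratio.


Turnover = 3168910.1481 / 114078.2642 = 27.7784

27.7784


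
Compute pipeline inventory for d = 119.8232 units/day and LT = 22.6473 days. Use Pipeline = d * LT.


Pipeline = 119.8232 * 22.6473 = 2713.6720

2713.6720 units


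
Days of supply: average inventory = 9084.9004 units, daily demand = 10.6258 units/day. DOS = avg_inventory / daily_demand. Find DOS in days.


DOS = 9084.9004 / 10.6258 = 854.9851

854.9851 days


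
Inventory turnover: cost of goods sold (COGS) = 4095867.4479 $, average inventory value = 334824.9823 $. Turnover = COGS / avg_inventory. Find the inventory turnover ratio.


Turnover = 4095867.4479 / 334824.9823 = 12.2329

12.2329


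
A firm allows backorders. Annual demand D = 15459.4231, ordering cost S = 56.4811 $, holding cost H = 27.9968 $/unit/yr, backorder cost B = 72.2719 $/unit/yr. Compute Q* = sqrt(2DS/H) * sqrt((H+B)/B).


sqrt(2DS/H) = 249.7520
sqrt((H+B)/B) = 1.1779
Q* = 249.7520 * 1.1779 = 294.1758

294.1758 units


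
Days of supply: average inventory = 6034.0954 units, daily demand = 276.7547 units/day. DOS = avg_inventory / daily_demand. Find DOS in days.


DOS = 6034.0954 / 276.7547 = 21.8030

21.8030 days


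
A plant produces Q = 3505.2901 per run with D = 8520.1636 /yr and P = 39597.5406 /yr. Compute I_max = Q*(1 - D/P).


D/P = 0.2152
1 - D/P = 0.7848
I_max = 3505.2901 * 0.7848 = 2751.0603

2751.0603 units


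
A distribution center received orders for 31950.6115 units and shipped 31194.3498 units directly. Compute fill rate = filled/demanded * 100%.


FR = 31194.3498 / 31950.6115 * 100 = 97.6330

97.6330%


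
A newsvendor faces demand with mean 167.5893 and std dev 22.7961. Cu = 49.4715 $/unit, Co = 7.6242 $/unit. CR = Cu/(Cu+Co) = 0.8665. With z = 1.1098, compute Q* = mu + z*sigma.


CR = Cu/(Cu+Co) = 49.4715/(49.4715+7.6242) = 0.8665
z = 1.1098
Q* = 167.5893 + 1.1098 * 22.7961 = 192.8884

192.8884 units


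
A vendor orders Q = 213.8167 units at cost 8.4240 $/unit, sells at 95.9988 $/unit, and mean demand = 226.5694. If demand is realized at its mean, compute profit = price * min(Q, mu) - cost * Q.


Sales at mu = min(213.8167, 226.5694) = 213.8167
Revenue = 95.9988 * 213.8167 = 20526.1466
Total cost = 8.4240 * 213.8167 = 1801.1919
Profit = 20526.1466 - 1801.1919 = 18724.9547

18724.9547 $


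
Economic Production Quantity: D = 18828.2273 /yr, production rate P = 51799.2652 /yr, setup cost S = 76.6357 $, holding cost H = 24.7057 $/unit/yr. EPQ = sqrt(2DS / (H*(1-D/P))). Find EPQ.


1 - D/P = 1 - 0.3635 = 0.6365
H*(1-D/P) = 15.7256
2DS = 2885828.7578
EPQ = sqrt(183511.9601) = 428.3830

428.3830 units


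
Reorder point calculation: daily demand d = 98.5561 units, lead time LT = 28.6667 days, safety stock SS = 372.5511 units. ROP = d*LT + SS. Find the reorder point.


d*LT = 98.5561 * 28.6667 = 2825.2782
ROP = 2825.2782 + 372.5511 = 3197.8293

3197.8293 units


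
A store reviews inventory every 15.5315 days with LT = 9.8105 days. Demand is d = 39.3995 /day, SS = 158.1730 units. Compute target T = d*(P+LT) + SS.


P + LT = 25.3420
d*(P+LT) = 39.3995 * 25.3420 = 998.4621
T = 998.4621 + 158.1730 = 1156.6351

1156.6351 units


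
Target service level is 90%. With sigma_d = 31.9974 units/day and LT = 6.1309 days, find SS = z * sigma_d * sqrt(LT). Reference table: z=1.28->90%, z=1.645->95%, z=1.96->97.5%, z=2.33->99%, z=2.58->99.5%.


From the table, SL = 90% corresponds to z = 1.28
sqrt(LT) = sqrt(6.1309) = 2.4761
SS = 1.28 * 31.9974 * 2.4761 = 101.4114

101.4114 units


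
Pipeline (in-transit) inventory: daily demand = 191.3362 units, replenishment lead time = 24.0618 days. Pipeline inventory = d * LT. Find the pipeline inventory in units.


Pipeline = 191.3362 * 24.0618 = 4603.8934

4603.8934 units


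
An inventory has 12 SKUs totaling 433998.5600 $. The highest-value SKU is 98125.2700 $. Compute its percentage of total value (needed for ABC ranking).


Top item = 98125.2700
Total = 433998.5600
Percentage = 98125.2700 / 433998.5600 * 100 = 22.6096

22.6096%


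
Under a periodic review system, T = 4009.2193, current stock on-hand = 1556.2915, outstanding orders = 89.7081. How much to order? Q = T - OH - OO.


Inventory position = OH + OO = 1556.2915 + 89.7081 = 1645.9996
Q = 4009.2193 - 1645.9996 = 2363.2197

2363.2197 units


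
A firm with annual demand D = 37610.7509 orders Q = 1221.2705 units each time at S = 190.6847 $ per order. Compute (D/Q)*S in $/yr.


Number of orders = D/Q = 30.7964
Cost = 30.7964 * 190.6847 = 5872.4048

5872.4048 $/yr


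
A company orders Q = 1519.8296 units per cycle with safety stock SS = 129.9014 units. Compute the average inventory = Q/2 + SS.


Q/2 = 759.9148
Avg = 759.9148 + 129.9014 = 889.8162

889.8162 units


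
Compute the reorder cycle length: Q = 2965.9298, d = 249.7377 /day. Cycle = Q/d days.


Cycle = 2965.9298 / 249.7377 = 11.8762

11.8762 days


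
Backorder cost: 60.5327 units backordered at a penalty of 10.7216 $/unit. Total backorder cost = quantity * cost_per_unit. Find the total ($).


Total = 60.5327 * 10.7216 = 649.0074

649.0074 $


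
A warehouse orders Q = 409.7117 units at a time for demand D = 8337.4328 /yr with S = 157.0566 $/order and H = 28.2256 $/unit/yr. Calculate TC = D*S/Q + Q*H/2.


Ordering cost = D*S/Q = 3196.0250
Holding cost = Q*H/2 = 5782.1793
TC = 3196.0250 + 5782.1793 = 8978.2043

8978.2043 $/yr


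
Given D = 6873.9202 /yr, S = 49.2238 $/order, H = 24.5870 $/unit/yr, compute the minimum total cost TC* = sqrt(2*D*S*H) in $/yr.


2*D*S*H = 16638537.9062
TC* = sqrt(16638537.9062) = 4079.0364

4079.0364 $/yr


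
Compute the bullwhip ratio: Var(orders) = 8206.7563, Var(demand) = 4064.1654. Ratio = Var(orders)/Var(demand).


BW = 8206.7563 / 4064.1654 = 2.0193

2.0193


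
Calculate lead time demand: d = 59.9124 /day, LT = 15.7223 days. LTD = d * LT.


LTD = 59.9124 * 15.7223 = 941.9607

941.9607 units


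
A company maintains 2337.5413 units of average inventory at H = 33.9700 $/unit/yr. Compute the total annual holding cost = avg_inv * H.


Cost = 2337.5413 * 33.9700 = 79406.2780

79406.2780 $/yr


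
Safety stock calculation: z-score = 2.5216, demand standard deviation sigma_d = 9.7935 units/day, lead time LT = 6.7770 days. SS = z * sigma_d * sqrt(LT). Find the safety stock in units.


sqrt(LT) = sqrt(6.7770) = 2.6033
SS = 2.5216 * 9.7935 * 2.6033 = 64.2884

64.2884 units


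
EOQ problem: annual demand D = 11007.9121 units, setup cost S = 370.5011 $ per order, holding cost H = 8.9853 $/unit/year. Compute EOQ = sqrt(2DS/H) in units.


2*D*S = 2 * 11007.9121 * 370.5011 = 8156887.0835
2*D*S/H = 907803.5328
EOQ = sqrt(907803.5328) = 952.7872

952.7872 units


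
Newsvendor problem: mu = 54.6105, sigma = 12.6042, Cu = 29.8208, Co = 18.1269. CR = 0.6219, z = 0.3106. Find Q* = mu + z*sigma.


CR = Cu/(Cu+Co) = 29.8208/(29.8208+18.1269) = 0.6219
z = 0.3106
Q* = 54.6105 + 0.3106 * 12.6042 = 58.5254

58.5254 units


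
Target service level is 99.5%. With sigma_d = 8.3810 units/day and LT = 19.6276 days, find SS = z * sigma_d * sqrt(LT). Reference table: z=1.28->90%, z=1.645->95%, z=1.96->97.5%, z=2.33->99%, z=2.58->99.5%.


From the table, SL = 99.5% corresponds to z = 2.58
sqrt(LT) = sqrt(19.6276) = 4.4303
SS = 2.58 * 8.3810 * 4.4303 = 95.7964

95.7964 units


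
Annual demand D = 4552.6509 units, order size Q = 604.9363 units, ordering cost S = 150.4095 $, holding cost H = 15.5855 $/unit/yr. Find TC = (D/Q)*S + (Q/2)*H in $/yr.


Ordering cost = D*S/Q = 1131.9571
Holding cost = Q*H/2 = 4714.1174
TC = 1131.9571 + 4714.1174 = 5846.0745

5846.0745 $/yr


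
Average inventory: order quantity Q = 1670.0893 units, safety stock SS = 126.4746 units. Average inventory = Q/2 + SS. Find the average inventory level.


Q/2 = 835.0447
Avg = 835.0447 + 126.4746 = 961.5193

961.5193 units


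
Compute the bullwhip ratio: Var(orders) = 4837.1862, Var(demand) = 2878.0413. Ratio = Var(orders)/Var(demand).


BW = 4837.1862 / 2878.0413 = 1.6807

1.6807


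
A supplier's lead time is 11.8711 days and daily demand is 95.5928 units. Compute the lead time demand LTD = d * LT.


LTD = 95.5928 * 11.8711 = 1134.7917

1134.7917 units


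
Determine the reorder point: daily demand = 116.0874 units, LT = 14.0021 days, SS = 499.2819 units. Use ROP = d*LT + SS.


d*LT = 116.0874 * 14.0021 = 1625.4674
ROP = 1625.4674 + 499.2819 = 2124.7493

2124.7493 units


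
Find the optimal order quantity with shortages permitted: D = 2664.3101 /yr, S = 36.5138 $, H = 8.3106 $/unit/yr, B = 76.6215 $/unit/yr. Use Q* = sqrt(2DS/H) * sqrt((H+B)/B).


sqrt(2DS/H) = 153.0100
sqrt((H+B)/B) = 1.0528
Q* = 153.0100 * 1.0528 = 161.0944

161.0944 units


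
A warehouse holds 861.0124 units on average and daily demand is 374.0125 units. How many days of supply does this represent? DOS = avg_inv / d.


DOS = 861.0124 / 374.0125 = 2.3021

2.3021 days


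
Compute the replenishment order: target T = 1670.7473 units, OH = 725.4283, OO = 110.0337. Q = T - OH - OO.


Inventory position = OH + OO = 725.4283 + 110.0337 = 835.4620
Q = 1670.7473 - 835.4620 = 835.2853

835.2853 units


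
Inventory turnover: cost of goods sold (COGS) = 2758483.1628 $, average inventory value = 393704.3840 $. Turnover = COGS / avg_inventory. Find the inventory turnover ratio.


Turnover = 2758483.1628 / 393704.3840 = 7.0065

7.0065


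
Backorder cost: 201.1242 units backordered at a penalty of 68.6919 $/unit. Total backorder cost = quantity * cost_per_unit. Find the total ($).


Total = 201.1242 * 68.6919 = 13815.6034

13815.6034 $


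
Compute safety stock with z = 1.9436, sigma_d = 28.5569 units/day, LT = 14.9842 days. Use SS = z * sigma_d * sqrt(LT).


sqrt(LT) = sqrt(14.9842) = 3.8709
SS = 1.9436 * 28.5569 * 3.8709 = 214.8497

214.8497 units


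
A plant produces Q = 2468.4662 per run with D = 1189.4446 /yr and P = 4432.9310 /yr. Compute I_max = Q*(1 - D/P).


D/P = 0.2683
1 - D/P = 0.7317
I_max = 2468.4662 * 0.7317 = 1806.1270

1806.1270 units


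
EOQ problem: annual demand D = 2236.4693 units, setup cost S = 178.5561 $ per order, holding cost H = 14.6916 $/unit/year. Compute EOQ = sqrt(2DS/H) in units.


2*D*S = 2 * 2236.4693 * 178.5561 = 798670.4720
2*D*S/H = 54362.3888
EOQ = sqrt(54362.3888) = 233.1574

233.1574 units


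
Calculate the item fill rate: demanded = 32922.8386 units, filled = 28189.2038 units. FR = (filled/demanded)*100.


FR = 28189.2038 / 32922.8386 * 100 = 85.6220

85.6220%
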